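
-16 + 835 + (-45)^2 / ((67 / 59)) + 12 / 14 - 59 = 1193167 / 469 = 2544.07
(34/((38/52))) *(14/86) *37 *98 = 22437688/817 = 27463.51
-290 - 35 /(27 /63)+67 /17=-18754 /51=-367.73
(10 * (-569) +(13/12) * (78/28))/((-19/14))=318471/76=4190.41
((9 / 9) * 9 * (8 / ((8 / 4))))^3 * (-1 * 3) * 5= -699840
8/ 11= 0.73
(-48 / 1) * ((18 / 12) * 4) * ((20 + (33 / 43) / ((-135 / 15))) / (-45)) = 127.45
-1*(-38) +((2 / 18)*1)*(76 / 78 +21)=14195 / 351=40.44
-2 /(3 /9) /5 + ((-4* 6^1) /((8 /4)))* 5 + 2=-296 /5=-59.20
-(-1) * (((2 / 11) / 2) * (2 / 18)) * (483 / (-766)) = -161 / 25278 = -0.01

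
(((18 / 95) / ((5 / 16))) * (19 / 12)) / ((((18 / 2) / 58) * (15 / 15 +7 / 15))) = 232 / 55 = 4.22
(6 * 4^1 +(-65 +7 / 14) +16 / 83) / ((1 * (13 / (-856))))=2863748 / 1079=2654.08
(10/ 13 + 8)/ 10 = 57/ 65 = 0.88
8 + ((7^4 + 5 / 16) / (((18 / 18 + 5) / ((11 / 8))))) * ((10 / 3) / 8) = 242987 / 1024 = 237.29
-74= -74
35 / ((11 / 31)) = 1085 / 11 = 98.64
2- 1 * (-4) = 6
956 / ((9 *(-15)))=-956 / 135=-7.08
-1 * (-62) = 62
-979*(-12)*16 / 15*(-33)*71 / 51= -48934336 / 85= -575698.07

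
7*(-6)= -42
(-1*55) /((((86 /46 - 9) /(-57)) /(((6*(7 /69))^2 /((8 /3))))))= -460845 /7544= -61.09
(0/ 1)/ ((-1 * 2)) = 0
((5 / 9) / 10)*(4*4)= 8 / 9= 0.89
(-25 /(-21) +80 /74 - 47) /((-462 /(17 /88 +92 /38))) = 25318289 /100034088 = 0.25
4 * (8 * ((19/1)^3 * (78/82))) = 8560032/41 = 208781.27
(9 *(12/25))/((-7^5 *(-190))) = 0.00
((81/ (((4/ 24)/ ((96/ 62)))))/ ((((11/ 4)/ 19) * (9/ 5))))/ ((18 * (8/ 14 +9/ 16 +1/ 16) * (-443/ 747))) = -2289047040/ 10121221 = -226.16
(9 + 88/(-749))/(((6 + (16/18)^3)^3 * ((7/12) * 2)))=7732525539951/305780826342404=0.03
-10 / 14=-5 / 7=-0.71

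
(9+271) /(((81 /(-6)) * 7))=-80 /27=-2.96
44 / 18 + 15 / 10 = 71 / 18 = 3.94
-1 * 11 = -11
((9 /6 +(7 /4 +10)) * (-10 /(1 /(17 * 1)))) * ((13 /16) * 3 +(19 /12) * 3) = -518075 /32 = -16189.84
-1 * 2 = -2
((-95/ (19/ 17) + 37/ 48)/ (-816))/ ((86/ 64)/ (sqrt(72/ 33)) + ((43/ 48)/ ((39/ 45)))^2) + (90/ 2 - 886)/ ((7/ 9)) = -367952246908/ 340401999 - 230944246 *sqrt(66)/ 6273122553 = -1081.23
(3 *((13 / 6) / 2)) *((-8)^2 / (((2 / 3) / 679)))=211848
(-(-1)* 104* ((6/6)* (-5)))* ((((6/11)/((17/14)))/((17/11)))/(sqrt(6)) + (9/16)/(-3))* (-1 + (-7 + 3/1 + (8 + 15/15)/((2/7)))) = 10335/4-192920* sqrt(6)/289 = 948.61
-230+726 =496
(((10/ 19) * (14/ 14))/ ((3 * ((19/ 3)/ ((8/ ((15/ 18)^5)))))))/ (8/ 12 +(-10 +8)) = -93312/ 225625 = -0.41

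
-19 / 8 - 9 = -91 / 8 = -11.38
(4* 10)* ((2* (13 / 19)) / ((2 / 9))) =4680 / 19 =246.32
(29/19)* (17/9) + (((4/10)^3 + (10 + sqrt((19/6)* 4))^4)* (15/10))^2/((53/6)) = 54027466688* sqrt(114)/3975 + 20657332145510369/141609375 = 290996333.84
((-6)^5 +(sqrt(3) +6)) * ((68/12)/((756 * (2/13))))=-40885/108 +221 * sqrt(3)/4536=-378.48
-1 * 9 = -9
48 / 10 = 24 / 5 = 4.80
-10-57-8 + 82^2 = 6649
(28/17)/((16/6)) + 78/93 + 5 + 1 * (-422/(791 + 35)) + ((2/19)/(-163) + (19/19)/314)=629466277289/105828228079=5.95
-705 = -705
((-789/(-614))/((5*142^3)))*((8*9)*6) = 0.00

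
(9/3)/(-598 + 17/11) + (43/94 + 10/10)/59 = 238613/12129102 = 0.02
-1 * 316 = -316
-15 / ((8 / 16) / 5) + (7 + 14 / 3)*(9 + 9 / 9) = -100 / 3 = -33.33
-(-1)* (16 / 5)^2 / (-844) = -64 / 5275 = -0.01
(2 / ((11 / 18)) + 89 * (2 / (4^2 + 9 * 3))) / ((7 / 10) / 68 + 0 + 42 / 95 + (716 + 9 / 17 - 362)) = 9059504 / 433870129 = 0.02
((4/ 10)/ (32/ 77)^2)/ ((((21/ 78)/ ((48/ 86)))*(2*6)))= 0.40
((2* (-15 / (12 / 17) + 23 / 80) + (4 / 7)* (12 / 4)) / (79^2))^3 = -1427248046979 / 5336255823596992000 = -0.00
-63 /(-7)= 9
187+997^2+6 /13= 12924554 /13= 994196.46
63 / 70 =9 / 10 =0.90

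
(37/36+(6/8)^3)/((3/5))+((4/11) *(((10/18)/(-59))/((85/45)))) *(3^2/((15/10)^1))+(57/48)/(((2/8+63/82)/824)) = 3067098515681/3183859008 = 963.33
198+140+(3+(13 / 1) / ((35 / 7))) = 1718 / 5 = 343.60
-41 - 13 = -54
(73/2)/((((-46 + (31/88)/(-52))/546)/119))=-10852217376/210527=-51547.87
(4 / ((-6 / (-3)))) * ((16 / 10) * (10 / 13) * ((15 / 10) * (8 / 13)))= 2.27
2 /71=0.03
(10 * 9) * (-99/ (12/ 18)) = -13365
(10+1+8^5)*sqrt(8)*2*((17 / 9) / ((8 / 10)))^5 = 145442164384375*sqrt(2) / 15116544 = 13606700.14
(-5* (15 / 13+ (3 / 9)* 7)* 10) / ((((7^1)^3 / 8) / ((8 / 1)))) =-435200 / 13377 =-32.53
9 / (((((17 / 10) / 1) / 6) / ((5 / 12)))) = 225 / 17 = 13.24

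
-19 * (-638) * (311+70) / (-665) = -243078 / 35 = -6945.09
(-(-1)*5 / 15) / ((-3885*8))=-1 / 93240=-0.00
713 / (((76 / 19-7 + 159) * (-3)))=-1.52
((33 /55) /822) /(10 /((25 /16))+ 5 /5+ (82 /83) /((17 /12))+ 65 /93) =0.00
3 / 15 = 1 / 5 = 0.20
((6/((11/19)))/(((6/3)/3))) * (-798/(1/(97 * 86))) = -103484785.09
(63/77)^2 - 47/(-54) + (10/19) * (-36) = -2161081/124146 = -17.41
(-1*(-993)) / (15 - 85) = -14.19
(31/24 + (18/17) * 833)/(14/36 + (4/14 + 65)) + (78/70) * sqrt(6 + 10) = 4148973/231700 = 17.91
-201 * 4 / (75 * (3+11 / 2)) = -536 / 425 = -1.26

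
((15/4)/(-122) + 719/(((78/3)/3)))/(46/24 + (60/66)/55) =42.90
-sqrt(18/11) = -3 * sqrt(22)/11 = -1.28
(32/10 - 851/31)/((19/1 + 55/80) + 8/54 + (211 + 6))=-1623888/15858515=-0.10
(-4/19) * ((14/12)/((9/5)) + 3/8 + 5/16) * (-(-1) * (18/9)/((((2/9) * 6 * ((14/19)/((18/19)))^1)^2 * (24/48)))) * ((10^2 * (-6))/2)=1168425/3724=313.76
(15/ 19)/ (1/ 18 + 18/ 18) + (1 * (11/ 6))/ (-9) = 10609/ 19494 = 0.54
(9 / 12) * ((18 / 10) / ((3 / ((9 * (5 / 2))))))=81 / 8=10.12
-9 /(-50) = 9 /50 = 0.18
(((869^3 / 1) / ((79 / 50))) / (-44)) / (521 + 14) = -3775805 / 214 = -17643.95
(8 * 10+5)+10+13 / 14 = 1343 / 14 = 95.93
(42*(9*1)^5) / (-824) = -1240029 / 412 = -3009.78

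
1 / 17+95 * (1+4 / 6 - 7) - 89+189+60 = -17677 / 51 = -346.61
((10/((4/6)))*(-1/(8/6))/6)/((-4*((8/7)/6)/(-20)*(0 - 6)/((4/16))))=525/256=2.05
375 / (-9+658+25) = 0.56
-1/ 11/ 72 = -1/ 792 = -0.00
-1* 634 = -634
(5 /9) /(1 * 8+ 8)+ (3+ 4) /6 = 173 /144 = 1.20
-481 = -481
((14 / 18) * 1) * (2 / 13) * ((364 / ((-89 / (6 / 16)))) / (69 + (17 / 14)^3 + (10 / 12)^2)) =-403368 / 157119799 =-0.00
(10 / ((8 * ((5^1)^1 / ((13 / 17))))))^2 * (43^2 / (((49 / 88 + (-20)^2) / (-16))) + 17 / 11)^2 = 132856624707730729 / 695179244527504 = 191.11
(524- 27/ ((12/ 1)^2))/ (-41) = -8381/ 656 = -12.78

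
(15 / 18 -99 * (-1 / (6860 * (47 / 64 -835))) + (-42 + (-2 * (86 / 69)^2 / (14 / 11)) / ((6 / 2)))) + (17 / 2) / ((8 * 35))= -175569978622921 / 4185215857872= -41.95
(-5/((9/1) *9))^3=-125/531441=-0.00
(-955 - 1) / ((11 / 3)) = -2868 / 11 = -260.73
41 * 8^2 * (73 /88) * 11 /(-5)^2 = 23944 /25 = 957.76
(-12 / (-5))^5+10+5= 295707 / 3125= 94.63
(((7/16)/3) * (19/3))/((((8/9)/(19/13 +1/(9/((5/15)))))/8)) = 34979/2808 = 12.46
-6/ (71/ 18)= -108/ 71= -1.52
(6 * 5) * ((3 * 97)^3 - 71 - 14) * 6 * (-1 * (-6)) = 26613452880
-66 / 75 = -22 / 25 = -0.88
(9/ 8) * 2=9/ 4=2.25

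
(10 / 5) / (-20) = -1 / 10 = -0.10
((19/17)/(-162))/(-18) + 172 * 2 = 17052787/49572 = 344.00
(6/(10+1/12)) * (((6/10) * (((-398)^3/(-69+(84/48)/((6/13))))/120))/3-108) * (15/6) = 2117494512/946825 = 2236.42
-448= -448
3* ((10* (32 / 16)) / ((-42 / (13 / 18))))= -65 / 63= -1.03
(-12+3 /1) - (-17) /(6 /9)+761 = 1555 /2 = 777.50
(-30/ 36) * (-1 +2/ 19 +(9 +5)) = -415/ 38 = -10.92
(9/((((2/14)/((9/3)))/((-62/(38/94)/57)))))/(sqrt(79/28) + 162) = -832727952/265245833 + 367164* sqrt(553)/265245833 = -3.11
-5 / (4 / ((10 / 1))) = -25 / 2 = -12.50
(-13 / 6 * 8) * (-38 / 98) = 988 / 147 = 6.72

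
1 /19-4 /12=-16 /57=-0.28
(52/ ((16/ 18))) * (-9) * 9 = -9477/ 2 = -4738.50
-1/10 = -0.10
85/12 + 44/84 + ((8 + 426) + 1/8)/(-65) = 3379/3640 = 0.93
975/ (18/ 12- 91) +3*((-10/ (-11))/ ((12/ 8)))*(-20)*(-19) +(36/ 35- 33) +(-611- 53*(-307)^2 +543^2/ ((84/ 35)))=-1343099928799/ 275660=-4872306.21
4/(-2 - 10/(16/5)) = -32/41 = -0.78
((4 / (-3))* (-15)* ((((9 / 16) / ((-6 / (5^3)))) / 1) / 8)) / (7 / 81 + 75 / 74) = -5619375 / 210976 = -26.64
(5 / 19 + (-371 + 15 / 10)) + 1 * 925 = 555.76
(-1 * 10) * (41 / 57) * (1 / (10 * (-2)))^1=41 / 114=0.36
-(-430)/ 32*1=215/ 16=13.44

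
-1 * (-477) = 477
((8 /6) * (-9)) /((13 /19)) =-228 /13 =-17.54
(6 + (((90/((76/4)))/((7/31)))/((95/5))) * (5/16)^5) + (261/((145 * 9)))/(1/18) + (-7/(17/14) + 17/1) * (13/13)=2346725546171/112614440960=20.84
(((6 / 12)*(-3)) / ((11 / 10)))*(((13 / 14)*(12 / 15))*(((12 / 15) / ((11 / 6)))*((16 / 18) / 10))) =-832 / 21175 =-0.04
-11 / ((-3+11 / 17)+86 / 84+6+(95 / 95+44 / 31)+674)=-243474 / 15075251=-0.02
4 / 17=0.24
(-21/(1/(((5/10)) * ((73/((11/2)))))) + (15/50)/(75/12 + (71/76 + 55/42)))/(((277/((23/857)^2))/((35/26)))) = -192334571709/394374667599484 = -0.00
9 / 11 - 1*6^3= -2367 / 11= -215.18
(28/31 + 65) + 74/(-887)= 1809847/27497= 65.82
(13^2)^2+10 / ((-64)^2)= 58492933 / 2048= 28561.00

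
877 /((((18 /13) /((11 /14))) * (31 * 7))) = 125411 /54684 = 2.29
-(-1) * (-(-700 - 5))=705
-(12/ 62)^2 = -36/ 961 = -0.04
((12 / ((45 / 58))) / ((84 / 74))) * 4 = 17168 / 315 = 54.50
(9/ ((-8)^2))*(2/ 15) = 3/ 160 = 0.02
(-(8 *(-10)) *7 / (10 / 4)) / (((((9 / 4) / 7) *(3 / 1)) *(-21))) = -11.06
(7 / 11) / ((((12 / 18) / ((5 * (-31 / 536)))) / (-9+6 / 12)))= 55335 / 23584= 2.35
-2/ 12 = -1/ 6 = -0.17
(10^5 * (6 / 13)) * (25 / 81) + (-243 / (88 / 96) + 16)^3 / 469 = -4099164224000 / 219107889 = -18708.43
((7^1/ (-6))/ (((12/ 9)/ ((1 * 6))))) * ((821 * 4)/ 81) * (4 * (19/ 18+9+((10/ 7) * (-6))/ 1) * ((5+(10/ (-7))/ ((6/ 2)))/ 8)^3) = -131630211625/ 576108288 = -228.48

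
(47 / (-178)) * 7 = -329 / 178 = -1.85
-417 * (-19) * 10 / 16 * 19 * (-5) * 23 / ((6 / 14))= -201970475 / 8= -25246309.38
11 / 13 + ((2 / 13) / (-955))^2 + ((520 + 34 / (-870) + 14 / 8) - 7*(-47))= 45675830480957 / 53638014300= 851.56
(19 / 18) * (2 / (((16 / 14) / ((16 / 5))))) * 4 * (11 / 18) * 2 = 28.90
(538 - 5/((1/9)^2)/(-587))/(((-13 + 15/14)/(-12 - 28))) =177078160/98029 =1806.39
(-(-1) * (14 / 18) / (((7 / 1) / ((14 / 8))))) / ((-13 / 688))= -1204 / 117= -10.29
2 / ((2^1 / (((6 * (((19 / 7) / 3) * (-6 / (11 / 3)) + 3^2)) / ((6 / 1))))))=579 / 77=7.52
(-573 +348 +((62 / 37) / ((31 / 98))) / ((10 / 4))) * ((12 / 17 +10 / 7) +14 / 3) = -100113724 / 66045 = -1515.84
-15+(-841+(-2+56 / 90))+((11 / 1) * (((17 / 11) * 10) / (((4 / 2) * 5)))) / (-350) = -2700893 / 3150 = -857.43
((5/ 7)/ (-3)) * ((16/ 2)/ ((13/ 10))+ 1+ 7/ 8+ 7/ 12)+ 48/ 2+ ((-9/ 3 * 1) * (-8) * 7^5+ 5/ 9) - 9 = 880985207/ 2184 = 403381.51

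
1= 1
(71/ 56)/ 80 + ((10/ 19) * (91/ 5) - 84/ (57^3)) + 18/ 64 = 2731143161/ 276554880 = 9.88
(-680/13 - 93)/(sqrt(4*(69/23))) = -1889*sqrt(3)/78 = -41.95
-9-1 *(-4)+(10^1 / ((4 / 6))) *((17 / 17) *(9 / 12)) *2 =35 / 2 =17.50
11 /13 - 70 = -899 /13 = -69.15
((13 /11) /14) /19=13 /2926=0.00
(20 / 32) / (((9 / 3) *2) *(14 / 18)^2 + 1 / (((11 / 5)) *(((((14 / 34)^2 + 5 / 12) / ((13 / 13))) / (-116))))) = -0.01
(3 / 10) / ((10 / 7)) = 21 / 100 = 0.21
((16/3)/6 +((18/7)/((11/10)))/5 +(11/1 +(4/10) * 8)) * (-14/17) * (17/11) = -107806/5445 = -19.80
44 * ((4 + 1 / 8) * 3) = 1089 / 2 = 544.50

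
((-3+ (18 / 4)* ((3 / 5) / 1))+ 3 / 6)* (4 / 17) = 4 / 85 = 0.05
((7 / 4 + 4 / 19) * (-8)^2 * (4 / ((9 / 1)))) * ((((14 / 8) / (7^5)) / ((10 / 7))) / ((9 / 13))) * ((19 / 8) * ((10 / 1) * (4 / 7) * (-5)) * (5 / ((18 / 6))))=-387400 / 583443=-0.66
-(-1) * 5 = 5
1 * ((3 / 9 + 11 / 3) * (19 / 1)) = 76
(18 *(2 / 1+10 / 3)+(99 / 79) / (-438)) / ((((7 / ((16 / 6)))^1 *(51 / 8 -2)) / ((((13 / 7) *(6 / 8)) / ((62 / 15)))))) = 172728036 / 61320511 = 2.82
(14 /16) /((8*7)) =1 /64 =0.02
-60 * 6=-360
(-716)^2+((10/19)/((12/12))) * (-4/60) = 29221390/57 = 512655.96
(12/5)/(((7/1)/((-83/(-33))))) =332/385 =0.86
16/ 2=8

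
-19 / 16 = -1.19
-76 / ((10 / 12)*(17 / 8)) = -42.92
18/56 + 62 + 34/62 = 54571/868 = 62.87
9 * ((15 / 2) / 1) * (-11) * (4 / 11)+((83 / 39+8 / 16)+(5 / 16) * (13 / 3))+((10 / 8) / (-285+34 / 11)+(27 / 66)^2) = -62246663839 / 234137904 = -265.85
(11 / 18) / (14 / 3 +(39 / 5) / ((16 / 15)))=88 / 1725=0.05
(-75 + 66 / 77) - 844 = -918.14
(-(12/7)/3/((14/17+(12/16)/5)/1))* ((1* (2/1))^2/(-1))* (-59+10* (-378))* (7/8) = -2610520/331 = -7886.77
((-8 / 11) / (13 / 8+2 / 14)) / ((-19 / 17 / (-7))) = -53312 / 20691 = -2.58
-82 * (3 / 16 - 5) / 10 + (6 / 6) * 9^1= 3877 / 80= 48.46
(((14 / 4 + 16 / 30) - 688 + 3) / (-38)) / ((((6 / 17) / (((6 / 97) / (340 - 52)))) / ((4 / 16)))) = 347293 / 127388160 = 0.00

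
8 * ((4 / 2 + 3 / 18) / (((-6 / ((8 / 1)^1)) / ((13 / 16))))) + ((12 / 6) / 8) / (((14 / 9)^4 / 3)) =-25792069 / 1382976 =-18.65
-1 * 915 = -915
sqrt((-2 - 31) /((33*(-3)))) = sqrt(3) /3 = 0.58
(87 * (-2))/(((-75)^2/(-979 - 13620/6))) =62814/625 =100.50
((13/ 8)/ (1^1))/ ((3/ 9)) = 4.88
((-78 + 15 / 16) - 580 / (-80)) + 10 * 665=105283 / 16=6580.19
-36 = -36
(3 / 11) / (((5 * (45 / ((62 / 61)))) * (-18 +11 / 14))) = -0.00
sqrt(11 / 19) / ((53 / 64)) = 64*sqrt(209) / 1007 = 0.92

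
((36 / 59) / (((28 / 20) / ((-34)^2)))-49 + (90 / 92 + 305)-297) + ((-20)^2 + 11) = 874.80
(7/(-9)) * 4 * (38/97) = -1064/873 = -1.22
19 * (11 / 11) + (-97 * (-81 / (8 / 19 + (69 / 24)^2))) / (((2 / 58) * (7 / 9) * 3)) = 277537541 / 24647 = 11260.50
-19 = -19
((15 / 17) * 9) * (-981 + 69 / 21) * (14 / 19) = -1847880 / 323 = -5720.99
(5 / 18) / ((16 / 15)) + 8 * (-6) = -4583 / 96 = -47.74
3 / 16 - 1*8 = -125 / 16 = -7.81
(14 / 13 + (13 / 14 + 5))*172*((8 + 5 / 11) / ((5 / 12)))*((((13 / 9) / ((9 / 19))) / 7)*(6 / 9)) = 34444720 / 4851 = 7100.54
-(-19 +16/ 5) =15.80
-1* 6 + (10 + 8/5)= 28/5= 5.60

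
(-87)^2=7569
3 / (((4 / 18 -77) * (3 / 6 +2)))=-0.02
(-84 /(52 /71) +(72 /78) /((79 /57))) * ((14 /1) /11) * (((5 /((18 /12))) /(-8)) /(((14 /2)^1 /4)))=390350 /11297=34.55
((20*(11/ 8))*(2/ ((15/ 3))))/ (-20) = -11/ 20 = -0.55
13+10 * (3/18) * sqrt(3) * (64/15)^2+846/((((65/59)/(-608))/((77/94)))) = -24858451/65+4096 * sqrt(3)/135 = -382385.16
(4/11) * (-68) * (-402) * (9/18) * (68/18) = 619616/33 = 18776.24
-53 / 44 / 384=-53 / 16896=-0.00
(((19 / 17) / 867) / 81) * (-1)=-19 / 1193859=-0.00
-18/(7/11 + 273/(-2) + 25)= 44/271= 0.16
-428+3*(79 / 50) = -21163 / 50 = -423.26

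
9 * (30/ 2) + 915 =1050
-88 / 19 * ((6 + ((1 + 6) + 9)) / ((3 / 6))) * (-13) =50336 / 19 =2649.26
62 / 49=1.27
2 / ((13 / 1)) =2 / 13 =0.15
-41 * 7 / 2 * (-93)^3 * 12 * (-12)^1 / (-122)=8310616524 / 61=136239615.15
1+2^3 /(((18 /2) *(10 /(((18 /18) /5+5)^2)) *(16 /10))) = 563 /225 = 2.50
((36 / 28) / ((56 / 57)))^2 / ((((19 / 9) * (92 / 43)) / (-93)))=-498511341 / 14137088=-35.26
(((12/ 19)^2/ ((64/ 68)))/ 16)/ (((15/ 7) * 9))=119/ 86640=0.00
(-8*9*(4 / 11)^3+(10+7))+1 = 19350 / 1331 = 14.54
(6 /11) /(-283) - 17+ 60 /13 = -12.39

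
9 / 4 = 2.25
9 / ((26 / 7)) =63 / 26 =2.42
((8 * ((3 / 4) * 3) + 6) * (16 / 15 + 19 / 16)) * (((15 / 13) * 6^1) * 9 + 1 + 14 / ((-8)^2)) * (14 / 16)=100079049 / 33280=3007.18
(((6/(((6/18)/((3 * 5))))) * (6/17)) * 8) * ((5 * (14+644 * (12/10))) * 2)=101969280/17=5998192.94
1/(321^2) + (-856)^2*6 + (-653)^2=496948710826/103041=4822825.00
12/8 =3/2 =1.50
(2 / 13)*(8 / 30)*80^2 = 10240 / 39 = 262.56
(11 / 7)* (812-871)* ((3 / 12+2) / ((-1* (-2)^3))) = -26.08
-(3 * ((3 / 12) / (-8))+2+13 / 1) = -477 / 32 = -14.91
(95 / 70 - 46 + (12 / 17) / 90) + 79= 122683 / 3570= 34.36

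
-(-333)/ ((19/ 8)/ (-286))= -761904/ 19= -40100.21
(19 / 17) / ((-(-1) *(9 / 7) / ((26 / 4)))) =1729 / 306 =5.65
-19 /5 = -3.80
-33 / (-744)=11 / 248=0.04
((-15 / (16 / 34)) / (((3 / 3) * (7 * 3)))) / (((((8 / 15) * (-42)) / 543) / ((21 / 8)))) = 692325 / 7168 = 96.59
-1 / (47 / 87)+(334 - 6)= 15329 / 47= 326.15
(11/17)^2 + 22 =6479/289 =22.42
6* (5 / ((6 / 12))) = 60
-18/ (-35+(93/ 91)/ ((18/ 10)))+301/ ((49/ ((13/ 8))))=691223/ 65800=10.50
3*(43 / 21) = 43 / 7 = 6.14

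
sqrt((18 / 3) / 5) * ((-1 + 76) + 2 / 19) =1427 * sqrt(30) / 95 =82.27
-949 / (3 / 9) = -2847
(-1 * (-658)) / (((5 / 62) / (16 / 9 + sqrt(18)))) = 49121.80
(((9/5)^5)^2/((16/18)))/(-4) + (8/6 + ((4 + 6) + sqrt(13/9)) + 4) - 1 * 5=-84455678827/937500000 + sqrt(13)/3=-88.88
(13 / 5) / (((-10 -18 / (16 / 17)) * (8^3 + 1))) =-0.00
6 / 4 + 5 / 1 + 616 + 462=2169 / 2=1084.50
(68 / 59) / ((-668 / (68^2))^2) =90870848 / 1645451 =55.23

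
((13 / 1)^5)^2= 137858491849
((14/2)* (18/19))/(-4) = -63/38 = -1.66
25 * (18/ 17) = 450/ 17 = 26.47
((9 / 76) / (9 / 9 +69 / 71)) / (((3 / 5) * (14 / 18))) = 1917 / 14896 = 0.13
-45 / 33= -15 / 11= -1.36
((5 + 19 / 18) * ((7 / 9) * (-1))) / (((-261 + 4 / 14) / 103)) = 550123 / 295650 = 1.86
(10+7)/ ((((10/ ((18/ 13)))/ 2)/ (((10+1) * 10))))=517.85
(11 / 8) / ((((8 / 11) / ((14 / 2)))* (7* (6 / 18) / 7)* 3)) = 847 / 64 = 13.23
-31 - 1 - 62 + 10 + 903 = 819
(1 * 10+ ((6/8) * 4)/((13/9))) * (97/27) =15229/351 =43.39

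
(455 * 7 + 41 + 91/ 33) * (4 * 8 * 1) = 3409568/ 33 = 103320.24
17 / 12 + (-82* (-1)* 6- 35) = 5501 / 12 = 458.42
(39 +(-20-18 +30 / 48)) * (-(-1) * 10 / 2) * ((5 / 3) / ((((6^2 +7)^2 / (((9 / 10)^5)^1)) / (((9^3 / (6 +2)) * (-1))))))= -186535791 / 473344000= -0.39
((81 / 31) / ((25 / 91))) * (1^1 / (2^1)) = 7371 / 1550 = 4.76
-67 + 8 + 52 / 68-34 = -1568 / 17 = -92.24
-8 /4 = -2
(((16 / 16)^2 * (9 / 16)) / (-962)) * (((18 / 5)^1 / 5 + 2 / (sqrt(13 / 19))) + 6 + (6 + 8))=-63 / 5200-9 * sqrt(247) / 100048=-0.01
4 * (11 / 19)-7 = -89 / 19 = -4.68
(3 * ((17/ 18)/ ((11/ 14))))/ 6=119/ 198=0.60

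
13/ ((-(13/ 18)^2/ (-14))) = 4536/ 13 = 348.92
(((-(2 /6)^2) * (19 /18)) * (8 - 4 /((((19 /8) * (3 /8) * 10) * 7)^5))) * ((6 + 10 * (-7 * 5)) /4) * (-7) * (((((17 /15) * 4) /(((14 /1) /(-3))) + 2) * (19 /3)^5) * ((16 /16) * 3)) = -826202557004694764896 /46520462953125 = -17759981.41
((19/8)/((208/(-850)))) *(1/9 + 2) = -153425/7488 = -20.49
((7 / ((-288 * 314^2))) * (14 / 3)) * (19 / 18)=-931 / 766682496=-0.00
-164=-164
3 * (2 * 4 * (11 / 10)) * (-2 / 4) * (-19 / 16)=627 / 40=15.68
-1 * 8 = -8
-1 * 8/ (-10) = 4/ 5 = 0.80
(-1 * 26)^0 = 1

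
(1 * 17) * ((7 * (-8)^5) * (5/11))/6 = -9748480/33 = -295408.48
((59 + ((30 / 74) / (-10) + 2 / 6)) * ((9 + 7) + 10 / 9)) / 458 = 1013551 / 457542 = 2.22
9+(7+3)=19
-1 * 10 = -10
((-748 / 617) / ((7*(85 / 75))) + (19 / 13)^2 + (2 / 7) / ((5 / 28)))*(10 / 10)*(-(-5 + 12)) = -13077383 / 521365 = -25.08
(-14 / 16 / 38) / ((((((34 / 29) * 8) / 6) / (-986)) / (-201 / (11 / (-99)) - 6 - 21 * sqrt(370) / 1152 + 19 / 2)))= 64021125 / 2432 - 41209 * sqrt(370) / 155648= 26319.38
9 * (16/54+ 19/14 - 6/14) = 11.02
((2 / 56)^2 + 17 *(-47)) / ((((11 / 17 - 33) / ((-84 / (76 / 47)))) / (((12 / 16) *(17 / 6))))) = -5105156967 / 1872640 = -2726.18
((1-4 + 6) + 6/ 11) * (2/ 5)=78/ 55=1.42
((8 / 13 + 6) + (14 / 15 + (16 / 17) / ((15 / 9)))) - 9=-2939 / 3315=-0.89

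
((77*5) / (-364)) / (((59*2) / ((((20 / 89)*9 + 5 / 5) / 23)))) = -14795 / 12560392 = -0.00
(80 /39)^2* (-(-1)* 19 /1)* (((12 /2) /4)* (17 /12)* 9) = 258400 /169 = 1528.99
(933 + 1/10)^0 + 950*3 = 2851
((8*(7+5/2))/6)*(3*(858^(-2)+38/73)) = 531511795/26869986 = 19.78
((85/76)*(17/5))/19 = 289/1444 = 0.20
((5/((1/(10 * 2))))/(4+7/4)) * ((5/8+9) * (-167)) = -27954.35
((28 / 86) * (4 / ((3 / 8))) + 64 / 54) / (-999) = -5408 / 1159839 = -0.00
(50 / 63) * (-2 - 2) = -200 / 63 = -3.17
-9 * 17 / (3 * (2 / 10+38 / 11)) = -935 / 67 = -13.96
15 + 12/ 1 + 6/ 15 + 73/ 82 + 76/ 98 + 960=19870331/ 20090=989.07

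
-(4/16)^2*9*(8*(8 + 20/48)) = -303/8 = -37.88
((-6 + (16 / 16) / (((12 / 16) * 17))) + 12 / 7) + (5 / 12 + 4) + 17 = 24575 / 1428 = 17.21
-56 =-56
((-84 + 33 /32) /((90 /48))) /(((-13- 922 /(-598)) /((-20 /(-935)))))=17641 /213554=0.08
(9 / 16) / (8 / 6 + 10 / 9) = 81 / 352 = 0.23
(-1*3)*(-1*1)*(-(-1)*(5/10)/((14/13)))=39/28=1.39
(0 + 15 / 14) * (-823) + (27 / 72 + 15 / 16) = -880.47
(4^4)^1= 256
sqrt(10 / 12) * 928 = 464 * sqrt(30) / 3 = 847.14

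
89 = 89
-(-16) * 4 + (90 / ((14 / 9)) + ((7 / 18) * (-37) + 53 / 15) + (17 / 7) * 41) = 132661 / 630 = 210.57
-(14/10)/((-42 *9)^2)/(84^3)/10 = -1/604913702400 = -0.00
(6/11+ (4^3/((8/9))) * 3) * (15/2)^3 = 4019625/44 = 91355.11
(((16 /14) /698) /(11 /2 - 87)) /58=-4 /11548061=-0.00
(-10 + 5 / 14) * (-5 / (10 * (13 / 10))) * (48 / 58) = 8100 / 2639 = 3.07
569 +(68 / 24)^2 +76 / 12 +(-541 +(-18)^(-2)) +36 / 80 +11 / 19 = 1335641 / 30780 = 43.39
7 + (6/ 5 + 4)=61/ 5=12.20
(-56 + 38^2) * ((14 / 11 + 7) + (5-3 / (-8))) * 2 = 416747 / 11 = 37886.09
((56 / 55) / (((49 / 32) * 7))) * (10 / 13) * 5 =2560 / 7007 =0.37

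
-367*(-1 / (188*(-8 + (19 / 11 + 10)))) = 0.52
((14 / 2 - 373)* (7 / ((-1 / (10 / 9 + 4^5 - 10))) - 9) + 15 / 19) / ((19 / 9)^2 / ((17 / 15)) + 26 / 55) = 178432307955 / 301853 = 591123.19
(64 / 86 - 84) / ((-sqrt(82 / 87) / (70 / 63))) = 17900 * sqrt(7134) / 15867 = 95.29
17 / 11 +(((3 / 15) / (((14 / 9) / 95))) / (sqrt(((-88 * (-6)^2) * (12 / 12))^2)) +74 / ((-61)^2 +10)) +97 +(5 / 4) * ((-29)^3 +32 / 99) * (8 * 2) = -1646921276287 / 3377088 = -487674.97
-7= -7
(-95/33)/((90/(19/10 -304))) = 19133/1980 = 9.66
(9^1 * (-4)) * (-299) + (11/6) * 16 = 32380/3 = 10793.33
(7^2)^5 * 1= 282475249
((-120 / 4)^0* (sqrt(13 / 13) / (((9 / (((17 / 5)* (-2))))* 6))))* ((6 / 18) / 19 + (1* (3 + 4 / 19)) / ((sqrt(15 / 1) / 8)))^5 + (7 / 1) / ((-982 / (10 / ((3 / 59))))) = -4234683280879304* sqrt(15) / 10153553461875-238949410859312 / 10495567894275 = -1638.05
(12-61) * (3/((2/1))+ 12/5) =-1911/10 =-191.10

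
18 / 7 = 2.57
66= 66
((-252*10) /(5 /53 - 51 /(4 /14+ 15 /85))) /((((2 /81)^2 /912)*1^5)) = 5494320493200 /160691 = 34191837.09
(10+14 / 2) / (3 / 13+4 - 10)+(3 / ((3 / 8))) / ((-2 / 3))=-1121 / 75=-14.95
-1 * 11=-11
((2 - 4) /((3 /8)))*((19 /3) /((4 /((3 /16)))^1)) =-19 /12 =-1.58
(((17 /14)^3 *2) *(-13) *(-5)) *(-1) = -232.76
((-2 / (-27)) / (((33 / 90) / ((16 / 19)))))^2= 102400 / 3538161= 0.03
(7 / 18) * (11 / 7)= 11 / 18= 0.61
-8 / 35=-0.23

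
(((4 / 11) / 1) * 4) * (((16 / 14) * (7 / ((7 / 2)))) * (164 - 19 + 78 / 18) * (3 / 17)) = 16384 / 187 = 87.61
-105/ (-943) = 105/ 943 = 0.11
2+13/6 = 25/6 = 4.17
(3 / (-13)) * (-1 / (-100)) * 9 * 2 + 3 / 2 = 474 / 325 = 1.46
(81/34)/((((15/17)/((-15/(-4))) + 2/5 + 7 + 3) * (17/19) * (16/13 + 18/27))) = 0.13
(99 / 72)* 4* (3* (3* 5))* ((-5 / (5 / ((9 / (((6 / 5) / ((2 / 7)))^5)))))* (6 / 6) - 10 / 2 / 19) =-66.84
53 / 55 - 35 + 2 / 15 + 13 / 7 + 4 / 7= -36353 / 1155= -31.47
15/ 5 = 3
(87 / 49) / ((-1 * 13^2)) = -87 / 8281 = -0.01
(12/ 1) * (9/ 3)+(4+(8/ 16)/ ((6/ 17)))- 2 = 473/ 12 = 39.42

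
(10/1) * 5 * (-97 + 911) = 40700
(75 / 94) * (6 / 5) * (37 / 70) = 333 / 658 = 0.51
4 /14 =2 /7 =0.29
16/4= 4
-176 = -176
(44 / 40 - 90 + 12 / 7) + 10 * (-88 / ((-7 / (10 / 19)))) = -27957 / 1330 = -21.02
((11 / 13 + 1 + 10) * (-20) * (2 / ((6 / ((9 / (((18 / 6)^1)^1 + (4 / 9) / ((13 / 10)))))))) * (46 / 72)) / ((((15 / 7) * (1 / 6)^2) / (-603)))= 23401224 / 17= 1376542.59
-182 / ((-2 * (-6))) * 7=-637 / 6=-106.17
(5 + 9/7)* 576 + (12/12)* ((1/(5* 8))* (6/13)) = 6589461/1820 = 3620.58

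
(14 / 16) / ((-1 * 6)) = -7 / 48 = -0.15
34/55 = 0.62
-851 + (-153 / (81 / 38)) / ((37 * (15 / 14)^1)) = -4259789 / 4995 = -852.81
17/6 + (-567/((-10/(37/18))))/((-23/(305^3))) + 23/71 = -2817418624205/19596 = -143775190.05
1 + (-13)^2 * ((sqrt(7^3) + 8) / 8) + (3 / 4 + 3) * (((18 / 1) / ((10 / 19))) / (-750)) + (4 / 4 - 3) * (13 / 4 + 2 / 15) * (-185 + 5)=1779.07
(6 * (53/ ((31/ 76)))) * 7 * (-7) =-1184232/ 31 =-38201.03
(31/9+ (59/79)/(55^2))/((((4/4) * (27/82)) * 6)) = 303758996/174212775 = 1.74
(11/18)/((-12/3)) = -11/72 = -0.15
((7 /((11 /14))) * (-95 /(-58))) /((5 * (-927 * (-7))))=133 /295713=0.00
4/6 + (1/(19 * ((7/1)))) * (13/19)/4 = 20255/30324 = 0.67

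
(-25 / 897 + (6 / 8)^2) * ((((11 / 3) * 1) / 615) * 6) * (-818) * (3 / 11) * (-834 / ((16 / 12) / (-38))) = -24864410211 / 245180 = -101412.88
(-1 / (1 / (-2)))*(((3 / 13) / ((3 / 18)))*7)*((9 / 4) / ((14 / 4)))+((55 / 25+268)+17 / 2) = 37851 / 130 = 291.16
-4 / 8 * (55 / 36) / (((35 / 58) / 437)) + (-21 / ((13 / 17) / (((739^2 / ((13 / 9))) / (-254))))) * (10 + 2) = 2650094394187 / 5408676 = 489971.00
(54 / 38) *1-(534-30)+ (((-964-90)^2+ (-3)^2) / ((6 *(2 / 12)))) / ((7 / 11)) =232116482 / 133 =1745236.71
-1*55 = -55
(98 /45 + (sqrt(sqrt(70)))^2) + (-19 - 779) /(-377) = 72856 /16965 + sqrt(70) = 12.66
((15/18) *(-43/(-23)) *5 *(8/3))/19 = 4300/3933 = 1.09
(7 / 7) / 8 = 1 / 8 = 0.12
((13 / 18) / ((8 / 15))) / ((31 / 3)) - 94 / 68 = -1.25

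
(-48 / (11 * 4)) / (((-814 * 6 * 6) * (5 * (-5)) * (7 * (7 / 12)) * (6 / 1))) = -1 / 16452975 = -0.00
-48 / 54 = -0.89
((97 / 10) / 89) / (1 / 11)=1067 / 890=1.20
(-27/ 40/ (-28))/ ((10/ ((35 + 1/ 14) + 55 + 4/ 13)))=444123/ 2038400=0.22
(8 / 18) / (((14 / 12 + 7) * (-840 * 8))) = -1 / 123480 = -0.00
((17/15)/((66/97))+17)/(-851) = -18479/842490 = -0.02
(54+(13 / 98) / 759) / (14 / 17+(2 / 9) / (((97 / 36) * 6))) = 64.50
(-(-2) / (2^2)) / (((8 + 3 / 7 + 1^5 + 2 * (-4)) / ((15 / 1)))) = 21 / 4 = 5.25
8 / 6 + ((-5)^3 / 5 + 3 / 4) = -22.92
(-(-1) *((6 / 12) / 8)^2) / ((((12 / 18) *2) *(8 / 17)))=51 / 8192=0.01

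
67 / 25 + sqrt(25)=192 / 25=7.68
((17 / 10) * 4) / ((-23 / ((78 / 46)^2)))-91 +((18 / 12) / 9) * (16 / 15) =-10038391 / 109503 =-91.67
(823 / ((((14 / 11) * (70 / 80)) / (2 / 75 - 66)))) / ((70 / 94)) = -8421317872 / 128625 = -65471.86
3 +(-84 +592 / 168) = -1627 / 21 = -77.48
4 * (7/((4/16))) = 112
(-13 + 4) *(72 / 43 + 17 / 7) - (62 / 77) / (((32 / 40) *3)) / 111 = -81435155 / 2205126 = -36.93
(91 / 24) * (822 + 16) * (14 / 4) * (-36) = -800709 / 2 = -400354.50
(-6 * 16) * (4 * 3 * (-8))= 9216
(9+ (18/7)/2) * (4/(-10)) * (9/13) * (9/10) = -5832/2275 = -2.56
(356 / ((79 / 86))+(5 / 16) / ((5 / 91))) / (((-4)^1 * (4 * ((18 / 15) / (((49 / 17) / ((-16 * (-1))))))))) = -121776025 / 33005568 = -3.69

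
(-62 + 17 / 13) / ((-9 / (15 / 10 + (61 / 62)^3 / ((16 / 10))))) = 1050643183 / 74358336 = 14.13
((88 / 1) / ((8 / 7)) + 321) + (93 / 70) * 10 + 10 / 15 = 8651 / 21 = 411.95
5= 5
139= 139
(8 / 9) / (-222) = -4 / 999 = -0.00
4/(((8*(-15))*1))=-1/30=-0.03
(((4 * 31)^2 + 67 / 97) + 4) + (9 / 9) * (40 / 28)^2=15382.73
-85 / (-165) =17 / 33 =0.52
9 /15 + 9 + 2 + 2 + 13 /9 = 677 /45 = 15.04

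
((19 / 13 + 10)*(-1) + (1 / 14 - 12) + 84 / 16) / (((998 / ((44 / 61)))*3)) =-24211 / 5539898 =-0.00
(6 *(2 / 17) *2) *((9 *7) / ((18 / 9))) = 756 / 17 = 44.47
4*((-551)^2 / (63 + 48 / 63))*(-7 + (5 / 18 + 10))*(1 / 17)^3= 250774426 / 19735521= 12.71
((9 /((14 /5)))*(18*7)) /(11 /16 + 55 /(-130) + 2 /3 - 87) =-252720 /53707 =-4.71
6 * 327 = 1962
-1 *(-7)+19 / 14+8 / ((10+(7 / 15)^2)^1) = 294183 / 32186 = 9.14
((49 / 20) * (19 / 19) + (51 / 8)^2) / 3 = 13789 / 960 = 14.36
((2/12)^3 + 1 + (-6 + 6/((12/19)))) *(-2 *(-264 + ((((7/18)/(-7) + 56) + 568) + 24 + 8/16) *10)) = -13618108/243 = -56041.60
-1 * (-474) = 474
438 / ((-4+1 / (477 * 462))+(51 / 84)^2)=-5405333472 / 44814571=-120.62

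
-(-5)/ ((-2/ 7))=-35/ 2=-17.50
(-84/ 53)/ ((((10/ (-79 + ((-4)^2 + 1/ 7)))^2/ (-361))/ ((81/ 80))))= 42457932/ 1855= 22888.37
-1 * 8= -8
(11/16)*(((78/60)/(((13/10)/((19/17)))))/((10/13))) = 2717/2720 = 1.00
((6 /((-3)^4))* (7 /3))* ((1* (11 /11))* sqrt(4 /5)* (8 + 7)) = 28* sqrt(5) /27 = 2.32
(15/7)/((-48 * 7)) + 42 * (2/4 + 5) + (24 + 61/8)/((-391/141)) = 2926685/13328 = 219.59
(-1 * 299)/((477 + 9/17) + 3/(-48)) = -81328/129871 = -0.63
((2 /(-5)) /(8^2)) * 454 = -227 /80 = -2.84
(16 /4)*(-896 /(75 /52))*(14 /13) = -200704 /75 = -2676.05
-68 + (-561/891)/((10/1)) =-18377/270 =-68.06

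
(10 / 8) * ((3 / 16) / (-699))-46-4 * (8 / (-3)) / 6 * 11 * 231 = 200029553 / 44736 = 4471.33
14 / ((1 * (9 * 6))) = 7 / 27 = 0.26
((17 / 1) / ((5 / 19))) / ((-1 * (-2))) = 323 / 10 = 32.30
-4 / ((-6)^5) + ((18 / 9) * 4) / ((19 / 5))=77779 / 36936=2.11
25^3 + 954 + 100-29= 16650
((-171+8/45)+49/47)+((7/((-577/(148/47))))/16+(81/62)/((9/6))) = -25560304997/151324020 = -168.91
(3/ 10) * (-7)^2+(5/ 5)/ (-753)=110681/ 7530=14.70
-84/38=-42/19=-2.21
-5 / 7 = -0.71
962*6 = 5772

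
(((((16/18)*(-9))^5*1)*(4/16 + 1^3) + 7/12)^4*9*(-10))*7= -2042716421150530329069635/1152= -1773191337804279799539.61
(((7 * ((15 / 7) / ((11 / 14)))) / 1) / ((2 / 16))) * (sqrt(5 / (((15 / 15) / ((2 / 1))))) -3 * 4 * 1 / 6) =-3360 / 11 + 1680 * sqrt(10) / 11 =177.51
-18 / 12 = -3 / 2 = -1.50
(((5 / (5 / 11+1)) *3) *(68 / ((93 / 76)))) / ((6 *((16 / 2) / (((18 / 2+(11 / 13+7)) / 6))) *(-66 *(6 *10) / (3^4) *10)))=-70737 / 1031680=-0.07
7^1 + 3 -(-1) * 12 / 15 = 54 / 5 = 10.80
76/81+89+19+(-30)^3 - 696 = -2234552/81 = -27587.06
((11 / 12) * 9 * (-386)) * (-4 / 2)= 6369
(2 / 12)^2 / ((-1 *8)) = -1 / 288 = -0.00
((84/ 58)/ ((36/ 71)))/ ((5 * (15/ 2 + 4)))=497/ 10005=0.05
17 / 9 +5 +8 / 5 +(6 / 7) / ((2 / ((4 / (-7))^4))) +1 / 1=9.53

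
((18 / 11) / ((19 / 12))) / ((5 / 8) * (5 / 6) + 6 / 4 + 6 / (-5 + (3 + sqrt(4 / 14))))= -0.50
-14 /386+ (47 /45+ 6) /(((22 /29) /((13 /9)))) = 23002867 /1719630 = 13.38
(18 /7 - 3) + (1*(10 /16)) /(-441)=-1517 /3528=-0.43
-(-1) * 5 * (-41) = -205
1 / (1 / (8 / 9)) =8 / 9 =0.89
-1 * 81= -81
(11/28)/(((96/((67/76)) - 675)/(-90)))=11055/177002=0.06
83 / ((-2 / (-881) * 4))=9140.38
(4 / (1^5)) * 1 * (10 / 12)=10 / 3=3.33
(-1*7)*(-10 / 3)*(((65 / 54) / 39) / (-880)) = -35 / 42768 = -0.00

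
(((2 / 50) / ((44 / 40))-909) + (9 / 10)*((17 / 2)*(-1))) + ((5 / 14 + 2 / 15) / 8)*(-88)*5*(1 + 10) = -1121137 / 924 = -1213.35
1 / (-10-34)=-1 / 44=-0.02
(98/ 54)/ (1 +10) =49/ 297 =0.16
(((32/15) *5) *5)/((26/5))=400/39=10.26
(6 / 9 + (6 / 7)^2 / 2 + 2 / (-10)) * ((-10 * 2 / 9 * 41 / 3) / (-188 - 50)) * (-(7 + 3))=-502660 / 472311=-1.06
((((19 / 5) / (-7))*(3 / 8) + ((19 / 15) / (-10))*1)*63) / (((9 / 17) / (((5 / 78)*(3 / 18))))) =-0.42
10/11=0.91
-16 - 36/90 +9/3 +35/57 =-3644/285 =-12.79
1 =1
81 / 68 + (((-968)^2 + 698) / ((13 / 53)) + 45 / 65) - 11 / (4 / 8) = 3379532305 / 884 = 3823000.35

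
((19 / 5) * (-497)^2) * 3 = 14079513 / 5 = 2815902.60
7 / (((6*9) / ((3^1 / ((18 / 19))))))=0.41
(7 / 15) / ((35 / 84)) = 28 / 25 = 1.12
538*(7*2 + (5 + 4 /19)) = 196370 /19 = 10335.26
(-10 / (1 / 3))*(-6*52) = 9360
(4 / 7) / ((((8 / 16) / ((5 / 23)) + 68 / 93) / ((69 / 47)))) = 256680 / 927451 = 0.28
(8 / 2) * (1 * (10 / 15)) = 8 / 3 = 2.67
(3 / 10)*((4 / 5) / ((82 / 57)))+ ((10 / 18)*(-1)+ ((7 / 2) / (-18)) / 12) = -179303 / 442800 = -0.40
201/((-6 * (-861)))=67/1722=0.04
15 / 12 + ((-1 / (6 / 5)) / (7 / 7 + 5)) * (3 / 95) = 71 / 57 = 1.25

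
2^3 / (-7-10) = -8 / 17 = -0.47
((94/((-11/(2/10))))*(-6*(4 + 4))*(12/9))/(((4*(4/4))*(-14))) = -752/385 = -1.95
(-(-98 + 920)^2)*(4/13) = -2702736/13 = -207902.77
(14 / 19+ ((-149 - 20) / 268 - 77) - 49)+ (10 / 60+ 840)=714.27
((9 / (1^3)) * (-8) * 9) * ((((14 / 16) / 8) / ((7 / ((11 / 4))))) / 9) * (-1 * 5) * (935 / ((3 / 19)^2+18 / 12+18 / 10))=278466375 / 64016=4349.95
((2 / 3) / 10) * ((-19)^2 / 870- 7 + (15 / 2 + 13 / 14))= 0.12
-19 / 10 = -1.90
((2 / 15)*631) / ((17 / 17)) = 1262 / 15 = 84.13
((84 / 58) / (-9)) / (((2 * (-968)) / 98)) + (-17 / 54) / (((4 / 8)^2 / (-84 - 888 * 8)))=1143429733 / 126324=9051.56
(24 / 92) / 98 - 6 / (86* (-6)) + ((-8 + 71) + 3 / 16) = 63.20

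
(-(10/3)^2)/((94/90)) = -500/47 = -10.64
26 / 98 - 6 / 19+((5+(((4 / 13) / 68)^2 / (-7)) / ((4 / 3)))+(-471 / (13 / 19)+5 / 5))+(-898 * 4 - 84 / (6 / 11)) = -805460976199 / 181883884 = -4428.44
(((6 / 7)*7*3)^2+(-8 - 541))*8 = -1800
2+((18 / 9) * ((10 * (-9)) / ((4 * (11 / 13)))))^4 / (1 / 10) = 1171179535532 / 14641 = 79993138.14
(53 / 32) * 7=371 / 32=11.59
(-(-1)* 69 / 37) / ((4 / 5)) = 345 / 148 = 2.33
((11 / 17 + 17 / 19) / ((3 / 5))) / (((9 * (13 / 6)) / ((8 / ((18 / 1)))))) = 6640 / 113373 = 0.06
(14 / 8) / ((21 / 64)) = 16 / 3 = 5.33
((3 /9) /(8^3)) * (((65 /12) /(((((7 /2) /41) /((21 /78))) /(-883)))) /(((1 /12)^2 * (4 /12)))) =-543045 /128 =-4242.54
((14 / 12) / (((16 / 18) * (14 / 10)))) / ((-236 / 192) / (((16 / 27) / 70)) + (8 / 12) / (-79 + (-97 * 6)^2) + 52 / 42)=-284461800 / 43680350491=-0.01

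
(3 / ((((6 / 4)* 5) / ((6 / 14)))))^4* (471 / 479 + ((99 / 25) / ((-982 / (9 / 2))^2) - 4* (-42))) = 12903021615069 / 88412689859375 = 0.15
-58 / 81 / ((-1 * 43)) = 0.02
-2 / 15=-0.13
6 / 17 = 0.35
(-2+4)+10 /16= 21 /8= 2.62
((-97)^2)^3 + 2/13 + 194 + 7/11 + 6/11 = 832972005124.34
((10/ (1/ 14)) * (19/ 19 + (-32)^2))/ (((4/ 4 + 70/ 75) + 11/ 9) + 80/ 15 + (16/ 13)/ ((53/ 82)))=317801250/ 23017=13807.24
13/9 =1.44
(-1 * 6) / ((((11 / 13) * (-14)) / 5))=195 / 77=2.53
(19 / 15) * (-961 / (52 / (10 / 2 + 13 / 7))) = -73036 / 455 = -160.52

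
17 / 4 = 4.25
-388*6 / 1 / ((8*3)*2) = -97 / 2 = -48.50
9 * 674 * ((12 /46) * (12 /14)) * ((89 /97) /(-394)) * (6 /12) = -4858866 /3076549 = -1.58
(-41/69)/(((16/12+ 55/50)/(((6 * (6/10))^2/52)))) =-0.06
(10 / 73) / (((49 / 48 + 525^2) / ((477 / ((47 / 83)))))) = 19003680 / 45392298119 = 0.00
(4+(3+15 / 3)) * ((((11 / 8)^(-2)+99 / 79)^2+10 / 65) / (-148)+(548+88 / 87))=6587.87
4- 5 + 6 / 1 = 5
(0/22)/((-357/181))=0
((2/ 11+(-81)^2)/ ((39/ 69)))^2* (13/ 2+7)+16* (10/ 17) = 1264788405266099/ 695266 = 1819143184.43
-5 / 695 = -1 / 139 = -0.01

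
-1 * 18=-18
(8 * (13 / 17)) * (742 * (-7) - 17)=-31879.06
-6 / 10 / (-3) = 1 / 5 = 0.20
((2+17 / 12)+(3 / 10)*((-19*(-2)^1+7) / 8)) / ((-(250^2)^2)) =-49 / 37500000000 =-0.00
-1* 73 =-73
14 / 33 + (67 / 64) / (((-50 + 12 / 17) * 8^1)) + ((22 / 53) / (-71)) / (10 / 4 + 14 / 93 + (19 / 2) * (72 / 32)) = 36479825139551 / 86579585664000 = 0.42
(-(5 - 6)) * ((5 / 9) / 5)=1 / 9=0.11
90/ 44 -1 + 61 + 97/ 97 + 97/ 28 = 66.51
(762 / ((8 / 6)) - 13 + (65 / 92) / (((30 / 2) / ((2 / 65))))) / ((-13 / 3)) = -192683 / 1495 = -128.88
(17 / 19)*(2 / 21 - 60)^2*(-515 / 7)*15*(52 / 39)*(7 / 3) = -277106956400 / 25137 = -11023867.46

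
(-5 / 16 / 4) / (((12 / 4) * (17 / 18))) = -15 / 544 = -0.03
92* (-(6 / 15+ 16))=-1508.80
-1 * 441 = -441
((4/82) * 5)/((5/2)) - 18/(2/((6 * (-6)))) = 13288/41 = 324.10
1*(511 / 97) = 511 / 97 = 5.27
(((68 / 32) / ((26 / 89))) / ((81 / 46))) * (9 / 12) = 34799 / 11232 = 3.10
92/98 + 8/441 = 422/441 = 0.96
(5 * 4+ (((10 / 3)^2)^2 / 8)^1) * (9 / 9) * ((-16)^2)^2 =188088320 / 81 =2322078.02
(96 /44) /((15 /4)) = 32 /55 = 0.58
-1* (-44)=44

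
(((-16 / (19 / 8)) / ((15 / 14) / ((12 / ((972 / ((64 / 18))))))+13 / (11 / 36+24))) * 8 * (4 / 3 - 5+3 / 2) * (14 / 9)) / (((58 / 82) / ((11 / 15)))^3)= 3829560972869632 / 471864977000253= 8.12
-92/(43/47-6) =4324/239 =18.09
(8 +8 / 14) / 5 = 12 / 7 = 1.71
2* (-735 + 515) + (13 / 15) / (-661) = -4362613 / 9915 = -440.00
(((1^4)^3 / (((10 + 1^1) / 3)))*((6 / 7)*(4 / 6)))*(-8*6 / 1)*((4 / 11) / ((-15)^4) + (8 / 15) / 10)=-1901056 / 4764375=-0.40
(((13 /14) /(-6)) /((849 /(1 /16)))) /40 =-13 /45642240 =-0.00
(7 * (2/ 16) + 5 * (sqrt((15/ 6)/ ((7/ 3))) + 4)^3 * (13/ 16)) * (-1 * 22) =-96437/ 14 -491205 * sqrt(210)/ 1568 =-11428.05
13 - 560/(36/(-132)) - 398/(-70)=217562/105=2072.02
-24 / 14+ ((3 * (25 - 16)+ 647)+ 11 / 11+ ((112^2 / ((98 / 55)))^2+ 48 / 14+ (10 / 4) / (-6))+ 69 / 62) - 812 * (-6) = 49567149.41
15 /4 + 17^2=1171 /4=292.75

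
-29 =-29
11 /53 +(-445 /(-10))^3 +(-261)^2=66246749 /424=156242.33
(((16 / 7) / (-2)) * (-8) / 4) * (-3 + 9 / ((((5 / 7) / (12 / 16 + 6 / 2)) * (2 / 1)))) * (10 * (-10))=-33000 / 7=-4714.29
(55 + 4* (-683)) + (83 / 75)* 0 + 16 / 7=-18723 / 7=-2674.71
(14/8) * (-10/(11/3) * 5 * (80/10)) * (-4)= 8400/11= 763.64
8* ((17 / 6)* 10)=680 / 3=226.67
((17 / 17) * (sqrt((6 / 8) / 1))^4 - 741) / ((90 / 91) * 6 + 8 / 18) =-9702693 / 83584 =-116.08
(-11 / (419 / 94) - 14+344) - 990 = -277574 / 419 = -662.47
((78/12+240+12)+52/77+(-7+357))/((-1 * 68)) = -93813/10472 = -8.96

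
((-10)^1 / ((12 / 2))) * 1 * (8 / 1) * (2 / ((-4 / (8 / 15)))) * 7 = 224 / 9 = 24.89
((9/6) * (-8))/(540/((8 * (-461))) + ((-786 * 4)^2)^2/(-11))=40568/30028927112700399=0.00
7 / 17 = 0.41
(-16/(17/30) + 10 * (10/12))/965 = -203/9843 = -0.02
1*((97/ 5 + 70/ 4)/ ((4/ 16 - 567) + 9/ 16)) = -0.07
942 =942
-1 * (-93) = 93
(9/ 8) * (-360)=-405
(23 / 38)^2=529 / 1444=0.37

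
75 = 75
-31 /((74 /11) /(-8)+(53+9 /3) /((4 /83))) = -1364 /51091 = -0.03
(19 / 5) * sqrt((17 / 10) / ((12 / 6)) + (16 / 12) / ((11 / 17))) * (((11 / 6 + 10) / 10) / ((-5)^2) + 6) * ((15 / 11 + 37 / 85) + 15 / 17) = 432078943 * sqrt(316965) / 2314125000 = 105.12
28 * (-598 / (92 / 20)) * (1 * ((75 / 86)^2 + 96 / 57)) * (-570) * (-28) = -262607326800 / 1849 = -142026677.56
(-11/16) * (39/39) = -11/16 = -0.69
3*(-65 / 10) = -39 / 2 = -19.50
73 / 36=2.03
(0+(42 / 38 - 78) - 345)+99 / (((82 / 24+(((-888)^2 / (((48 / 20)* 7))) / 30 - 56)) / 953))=-867510300 / 2413133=-359.50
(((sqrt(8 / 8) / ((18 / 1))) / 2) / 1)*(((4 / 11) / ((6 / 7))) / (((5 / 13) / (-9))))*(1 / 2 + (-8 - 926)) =169897 / 660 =257.42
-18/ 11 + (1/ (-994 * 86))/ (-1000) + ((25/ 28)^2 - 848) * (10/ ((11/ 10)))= -50706370258923/ 6582268000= -7703.48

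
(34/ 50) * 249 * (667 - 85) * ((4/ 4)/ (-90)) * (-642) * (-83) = -7293094962/ 125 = -58344759.70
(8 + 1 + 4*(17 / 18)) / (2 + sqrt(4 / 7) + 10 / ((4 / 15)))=127190 / 393039 - 920*sqrt(7) / 393039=0.32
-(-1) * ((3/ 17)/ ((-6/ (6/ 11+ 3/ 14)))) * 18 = -1053/ 2618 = -0.40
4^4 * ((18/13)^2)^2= 940.93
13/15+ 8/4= 43/15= 2.87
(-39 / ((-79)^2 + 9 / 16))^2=0.00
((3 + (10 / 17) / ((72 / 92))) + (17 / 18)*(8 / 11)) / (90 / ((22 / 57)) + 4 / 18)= 7470 / 392819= 0.02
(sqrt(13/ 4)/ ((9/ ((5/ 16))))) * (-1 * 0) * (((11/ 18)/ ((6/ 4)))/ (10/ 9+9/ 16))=0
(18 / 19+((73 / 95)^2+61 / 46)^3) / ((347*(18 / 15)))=571495491670626179 / 29793796536310350000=0.02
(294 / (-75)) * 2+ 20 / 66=-6218 / 825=-7.54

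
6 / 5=1.20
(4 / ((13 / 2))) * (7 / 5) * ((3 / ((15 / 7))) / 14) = 0.09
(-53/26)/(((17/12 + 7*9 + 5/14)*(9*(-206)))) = 371/21856497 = 0.00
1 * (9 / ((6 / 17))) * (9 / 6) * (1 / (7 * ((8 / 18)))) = 1377 / 112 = 12.29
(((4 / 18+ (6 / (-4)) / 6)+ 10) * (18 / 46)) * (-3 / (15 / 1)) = -359 / 460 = -0.78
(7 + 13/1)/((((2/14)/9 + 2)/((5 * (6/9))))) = 4200/127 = 33.07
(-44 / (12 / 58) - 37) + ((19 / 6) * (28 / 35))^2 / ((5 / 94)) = -145139 / 1125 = -129.01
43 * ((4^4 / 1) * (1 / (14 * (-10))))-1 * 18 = -3382 / 35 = -96.63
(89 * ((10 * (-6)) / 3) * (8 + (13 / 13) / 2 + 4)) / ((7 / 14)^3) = -178000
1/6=0.17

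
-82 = -82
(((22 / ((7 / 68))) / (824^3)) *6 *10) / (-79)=-2805 / 9668448496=-0.00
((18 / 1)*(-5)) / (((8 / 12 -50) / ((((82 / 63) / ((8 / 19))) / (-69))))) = -3895 / 47656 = -0.08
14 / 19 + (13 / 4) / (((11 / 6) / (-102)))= -37637 / 209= -180.08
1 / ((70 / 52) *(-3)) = -26 / 105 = -0.25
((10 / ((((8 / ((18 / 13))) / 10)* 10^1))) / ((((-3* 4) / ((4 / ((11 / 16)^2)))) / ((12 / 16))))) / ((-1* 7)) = 1440 / 11011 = 0.13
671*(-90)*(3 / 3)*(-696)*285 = 11978960400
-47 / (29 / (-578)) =936.76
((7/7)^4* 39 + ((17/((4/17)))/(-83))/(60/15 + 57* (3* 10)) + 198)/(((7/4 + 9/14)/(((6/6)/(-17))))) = -5.83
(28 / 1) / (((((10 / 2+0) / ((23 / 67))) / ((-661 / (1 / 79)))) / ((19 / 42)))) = -45639406 / 1005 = -45412.34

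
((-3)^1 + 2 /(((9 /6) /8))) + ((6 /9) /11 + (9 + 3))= 217 /11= 19.73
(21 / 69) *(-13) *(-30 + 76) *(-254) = 46228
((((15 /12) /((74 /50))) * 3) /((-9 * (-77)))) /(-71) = -125 /2427348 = -0.00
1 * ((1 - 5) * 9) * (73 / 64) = -657 / 16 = -41.06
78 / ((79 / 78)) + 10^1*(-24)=-162.99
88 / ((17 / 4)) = 352 / 17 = 20.71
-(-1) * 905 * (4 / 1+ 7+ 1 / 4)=40725 / 4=10181.25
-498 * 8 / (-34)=1992 / 17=117.18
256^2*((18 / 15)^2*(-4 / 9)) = -1048576 / 25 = -41943.04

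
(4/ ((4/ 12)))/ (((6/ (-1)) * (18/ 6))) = -2/ 3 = -0.67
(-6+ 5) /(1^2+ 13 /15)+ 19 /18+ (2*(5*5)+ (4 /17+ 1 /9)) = 72637 /1428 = 50.87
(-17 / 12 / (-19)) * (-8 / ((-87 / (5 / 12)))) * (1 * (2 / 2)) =85 / 29754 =0.00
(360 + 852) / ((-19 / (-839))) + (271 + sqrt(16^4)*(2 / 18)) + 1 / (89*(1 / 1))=819068684 / 15219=53818.82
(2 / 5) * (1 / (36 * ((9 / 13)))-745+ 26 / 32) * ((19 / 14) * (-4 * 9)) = 3664777 / 252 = 14542.77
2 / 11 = 0.18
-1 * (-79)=79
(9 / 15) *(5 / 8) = 3 / 8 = 0.38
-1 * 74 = -74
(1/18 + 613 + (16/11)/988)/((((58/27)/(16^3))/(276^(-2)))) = 1918858688/125044491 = 15.35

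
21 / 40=0.52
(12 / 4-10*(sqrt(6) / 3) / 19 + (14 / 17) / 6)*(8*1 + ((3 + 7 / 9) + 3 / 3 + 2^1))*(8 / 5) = 34048 / 459-112*sqrt(6) / 27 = 64.02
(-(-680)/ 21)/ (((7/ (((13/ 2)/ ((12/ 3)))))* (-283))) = -1105/ 41601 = -0.03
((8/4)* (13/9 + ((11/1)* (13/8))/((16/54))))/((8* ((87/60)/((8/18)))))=4.73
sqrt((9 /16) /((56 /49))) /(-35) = -0.02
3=3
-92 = -92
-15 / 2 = -7.50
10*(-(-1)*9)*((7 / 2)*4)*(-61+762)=883260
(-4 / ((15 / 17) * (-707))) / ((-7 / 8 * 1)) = -544 / 74235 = -0.01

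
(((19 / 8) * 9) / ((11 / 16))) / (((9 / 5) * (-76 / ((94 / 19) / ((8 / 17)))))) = -3995 / 1672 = -2.39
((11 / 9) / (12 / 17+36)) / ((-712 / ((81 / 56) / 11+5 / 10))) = -6613 / 223921152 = -0.00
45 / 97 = 0.46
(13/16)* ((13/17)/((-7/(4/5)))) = -169/2380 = -0.07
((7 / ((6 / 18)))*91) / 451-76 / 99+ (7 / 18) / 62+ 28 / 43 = 89319155 / 21642588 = 4.13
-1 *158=-158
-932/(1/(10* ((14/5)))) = -26096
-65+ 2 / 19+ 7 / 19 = -1226 / 19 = -64.53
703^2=494209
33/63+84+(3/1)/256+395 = 2577983/5376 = 479.54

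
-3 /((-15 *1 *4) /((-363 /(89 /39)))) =-14157 /1780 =-7.95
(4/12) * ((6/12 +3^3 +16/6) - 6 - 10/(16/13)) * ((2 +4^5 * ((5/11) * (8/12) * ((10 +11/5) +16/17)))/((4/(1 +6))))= 280370405/7344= 38176.80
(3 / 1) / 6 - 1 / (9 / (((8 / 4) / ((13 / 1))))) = 113 / 234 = 0.48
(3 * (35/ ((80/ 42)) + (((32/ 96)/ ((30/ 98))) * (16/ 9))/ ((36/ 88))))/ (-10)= -673799/ 97200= -6.93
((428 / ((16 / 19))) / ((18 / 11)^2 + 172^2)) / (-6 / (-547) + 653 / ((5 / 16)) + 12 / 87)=19510934795 / 2373509618955168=0.00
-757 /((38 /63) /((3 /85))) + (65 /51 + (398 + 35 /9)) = 10432303 /29070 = 358.87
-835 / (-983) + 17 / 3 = 19216 / 2949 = 6.52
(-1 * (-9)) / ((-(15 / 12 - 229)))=36 / 911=0.04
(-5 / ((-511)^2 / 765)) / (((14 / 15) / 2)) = -57375 / 1827847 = -0.03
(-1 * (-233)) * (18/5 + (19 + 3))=5964.80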